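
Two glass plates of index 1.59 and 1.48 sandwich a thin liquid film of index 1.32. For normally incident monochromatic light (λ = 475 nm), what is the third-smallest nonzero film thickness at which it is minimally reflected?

540 nm

Ray reflecting at the top interface goes from n = 1.59 toward n = 1.32: no phase shift.
Ray reflecting at the bottom interface goes from n = 1.32 toward n = 1.48: a half-wave phase shift.
The two reflections differ by half a wavelength.
So the condition for destructive reflection is 2 n t = m λ.
The third-smallest nonzero thickness corresponds to m = 3: t = m λ / (2 n) = 3.00 × 475 / (2 × 1.32) = 540 nm.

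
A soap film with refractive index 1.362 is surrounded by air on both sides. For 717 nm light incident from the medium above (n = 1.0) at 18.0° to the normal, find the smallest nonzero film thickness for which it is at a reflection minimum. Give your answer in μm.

At the upper boundary (n = 1.0 to n = 1.362) the reflected ray undergoes a half-wave phase shift.
Bottom surface (1.362 → 1.0): reflection off a lower-index medium gives no phase shift.
The two reflections differ by half a wavelength.
With one net inversion, destructive interference in reflection requires 2 n t cos θ_r = m λ.
Snell's law: 1.0 sin 18.0° = 1.362 sin θ_r → sin θ_r = 0.227, cos θ_r = 0.974.
Minimum nonzero at m = 1: t = λ / (2 n cos θ_r) = 717 / (2 × 1.362 × 0.974) = 270 nm.

0.270 μm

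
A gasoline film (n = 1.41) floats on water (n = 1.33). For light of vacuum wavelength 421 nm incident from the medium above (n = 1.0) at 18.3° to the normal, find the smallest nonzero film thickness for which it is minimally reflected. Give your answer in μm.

Top surface (1.0 → 1.41): reflection off a higher-index medium gives a half-wave phase shift.
Ray reflecting at the bottom interface goes from n = 1.41 toward n = 1.33: no phase shift.
The two reflections differ by half a wavelength.
For dark reflection here: 2 n t cos θ_r = m λ.
Snell's law: 1.0 sin 18.3° = 1.41 sin θ_r → sin θ_r = 0.223, cos θ_r = 0.975.
Minimum nonzero at m = 1: t = λ / (2 n cos θ_r) = 421 / (2 × 1.41 × 0.975) = 153 nm.

0.153 μm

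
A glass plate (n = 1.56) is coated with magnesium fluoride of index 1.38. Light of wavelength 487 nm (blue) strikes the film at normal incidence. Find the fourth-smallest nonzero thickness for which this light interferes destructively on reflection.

618 nm

At the upper boundary (n = 1.0 to n = 1.38) the reflected ray undergoes a half-wave phase shift.
Ray reflecting at the bottom interface goes from n = 1.38 toward n = 1.56: a half-wave phase shift.
Zero or two π shifts → no net half-wave offset.
For dark reflection here: 2 n t = (m + ½) λ.
The fourth-smallest nonzero thickness corresponds to m = 3: t = (m + ½) λ / (2 n) = 3.50 × 487 / (2 × 1.38) = 618 nm.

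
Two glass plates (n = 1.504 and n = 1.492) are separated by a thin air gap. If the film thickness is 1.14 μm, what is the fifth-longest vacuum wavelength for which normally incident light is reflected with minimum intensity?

456 nm

Ray reflecting at the top interface goes from n = 1.504 toward n = 1.0: no phase shift.
Bottom surface (1.0 → 1.492): reflection off a higher-index medium gives a half-wave phase shift.
Exactly one π shift → a net half-wave offset.
So the condition for destructive reflection is 2 n t = m λ.
λ = 2 n t / m. The fifth-longest wavelength is m = 5: λ = 2 × 1.0 × 1140 / 5.00 = 456 nm.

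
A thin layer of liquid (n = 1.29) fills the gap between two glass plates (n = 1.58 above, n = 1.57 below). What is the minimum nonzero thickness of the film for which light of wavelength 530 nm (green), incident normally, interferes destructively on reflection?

205 nm

Ray reflecting at the top interface goes from n = 1.58 toward n = 1.29: no phase shift.
At the lower boundary (n = 1.29 to n = 1.57) the reflected ray undergoes a half-wave phase shift.
Net: one phase inversion between the two reflected rays.
So the condition for destructive reflection is 2 n t = m λ.
Minimum nonzero at m = 1: t = λ / (2 n) = 530 / (2 × 1.29) = 205 nm.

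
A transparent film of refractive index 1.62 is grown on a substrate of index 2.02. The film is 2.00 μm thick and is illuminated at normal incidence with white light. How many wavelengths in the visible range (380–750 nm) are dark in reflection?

8

Ray reflecting at the top interface goes from n = 1.0 toward n = 1.62: a half-wave phase shift.
At the lower boundary (n = 1.62 to n = 2.02) the reflected ray undergoes a half-wave phase shift.
Net: no relative phase inversion (both shifts match).
So the condition for destructive reflection is 2 n t = (m + ½) λ.
λ = 2 n t / (m + ½) = 6480 / (m + ½) nm.
m=8: 762 nm (IR); m=9: 682 nm (visible); m=10: 617 nm (visible); m=11: 563 nm (visible); m=12: 518 nm (visible); m=13: 480 nm (visible); m=14: 447 nm (visible); m=15: 418 nm (visible); m=16: 393 nm (visible); m=17: 370 nm (UV).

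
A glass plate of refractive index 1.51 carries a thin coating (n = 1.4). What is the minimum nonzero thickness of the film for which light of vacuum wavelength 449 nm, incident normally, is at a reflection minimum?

80.2 nm

Ray reflecting at the top interface goes from n = 1.0 toward n = 1.4: a half-wave phase shift.
At the lower boundary (n = 1.4 to n = 1.51) the reflected ray undergoes a half-wave phase shift.
Zero or two π shifts → no net half-wave offset.
With no net inversion, destructive interference in reflection requires 2 n t = (m + ½) λ.
Minimum at m = 0: t = λ / (4 n) = 449 / (4 × 1.4) = 80.2 nm.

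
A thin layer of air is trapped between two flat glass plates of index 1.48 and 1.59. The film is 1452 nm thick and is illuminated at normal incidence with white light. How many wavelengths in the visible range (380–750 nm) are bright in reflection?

Ray reflecting at the top interface goes from n = 1.48 toward n = 1.0: no phase shift.
At the lower boundary (n = 1.0 to n = 1.59) the reflected ray undergoes a half-wave phase shift.
The two reflections differ by half a wavelength.
With one net inversion, constructive interference in reflection requires 2 n t = (m + ½) λ.
λ = 2 n t / (m + ½) = 2904 / (m + ½) nm.
m=3: 830 nm (IR); m=4: 645 nm (visible); m=5: 528 nm (visible); m=6: 447 nm (visible); m=7: 387 nm (visible); m=8: 342 nm (UV).

4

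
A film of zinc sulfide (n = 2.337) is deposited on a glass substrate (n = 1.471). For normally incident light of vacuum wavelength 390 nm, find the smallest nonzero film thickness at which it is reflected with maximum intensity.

Top surface (1.0 → 2.337): reflection off a higher-index medium gives a half-wave phase shift.
Ray reflecting at the bottom interface goes from n = 2.337 toward n = 1.471: no phase shift.
The two reflections differ by half a wavelength.
With one net inversion, constructive interference in reflection requires 2 n t = (m + ½) λ.
Minimum at m = 0: t = λ / (4 n) = 390 / (4 × 2.337) = 41.7 nm.

41.7 nm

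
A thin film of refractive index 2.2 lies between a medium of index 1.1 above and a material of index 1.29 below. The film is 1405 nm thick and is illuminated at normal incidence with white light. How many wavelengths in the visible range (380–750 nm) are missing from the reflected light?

At the upper boundary (n = 1.1 to n = 2.2) the reflected ray undergoes a half-wave phase shift.
Bottom surface (2.2 → 1.29): reflection off a lower-index medium gives no phase shift.
The two reflections differ by half a wavelength.
For minimum reflection here: 2 n t = m λ.
λ = 2 n t / m = 6182 / m nm.
m=8: 773 nm (IR); m=9: 687 nm (visible); m=10: 618 nm (visible); m=11: 562 nm (visible); m=12: 515 nm (visible); m=13: 476 nm (visible); m=14: 442 nm (visible); m=15: 412 nm (visible); m=16: 386 nm (visible); m=17: 364 nm (UV).

8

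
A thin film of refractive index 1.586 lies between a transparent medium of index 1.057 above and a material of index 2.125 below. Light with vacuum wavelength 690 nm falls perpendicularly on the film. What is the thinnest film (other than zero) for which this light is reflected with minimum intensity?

109 nm

Top surface (1.057 → 1.586): reflection off a higher-index medium gives a half-wave phase shift.
At the lower boundary (n = 1.586 to n = 2.125) the reflected ray undergoes a half-wave phase shift.
Zero or two π shifts → no net half-wave offset.
So the condition for destructive reflection is 2 n t = (m + ½) λ.
Minimum at m = 0: t = λ / (4 n) = 690 / (4 × 1.586) = 109 nm.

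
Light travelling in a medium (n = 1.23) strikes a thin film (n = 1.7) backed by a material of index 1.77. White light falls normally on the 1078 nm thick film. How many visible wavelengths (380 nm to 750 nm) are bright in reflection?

At the upper boundary (n = 1.23 to n = 1.7) the reflected ray undergoes a half-wave phase shift.
Bottom surface (1.7 → 1.77): reflection off a higher-index medium gives a half-wave phase shift.
The two reflections carry the same phase change, so no net offset.
So the condition for constructive reflection is 2 n t = m λ.
λ = 2 n t / m = 3665 / m nm.
m=4: 916 nm (IR); m=5: 733 nm (visible); m=6: 611 nm (visible); m=7: 524 nm (visible); m=8: 458 nm (visible); m=9: 407 nm (visible); m=10: 367 nm (UV).

5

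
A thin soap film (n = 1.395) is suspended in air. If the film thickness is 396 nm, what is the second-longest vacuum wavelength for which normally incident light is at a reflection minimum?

At the upper boundary (n = 1.0 to n = 1.395) the reflected ray undergoes a half-wave phase shift.
At the lower boundary (n = 1.395 to n = 1.0) the reflected ray undergoes no phase shift.
Exactly one π shift → a net half-wave offset.
So the condition for destructive reflection is 2 n t = m λ.
λ = 2 n t / m. The second-longest wavelength is m = 2: λ = 2 × 1.395 × 396 / 2.00 = 552 nm.

552 nm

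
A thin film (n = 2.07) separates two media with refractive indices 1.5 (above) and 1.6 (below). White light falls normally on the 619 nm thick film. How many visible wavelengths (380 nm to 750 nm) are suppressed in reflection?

Top surface (1.5 → 2.07): reflection off a higher-index medium gives a half-wave phase shift.
At the lower boundary (n = 2.07 to n = 1.6) the reflected ray undergoes no phase shift.
Net: one phase inversion between the two reflected rays.
So the condition for destructive reflection is 2 n t = m λ.
λ = 2 n t / m = 2563 / m nm.
m=3: 854 nm (IR); m=4: 641 nm (visible); m=5: 513 nm (visible); m=6: 427 nm (visible); m=7: 366 nm (UV).

3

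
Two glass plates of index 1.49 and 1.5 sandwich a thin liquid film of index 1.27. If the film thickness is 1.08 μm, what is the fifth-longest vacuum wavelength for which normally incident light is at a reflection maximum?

610 nm

At the upper boundary (n = 1.49 to n = 1.27) the reflected ray undergoes no phase shift.
Bottom surface (1.27 → 1.5): reflection off a higher-index medium gives a half-wave phase shift.
Net: one phase inversion between the two reflected rays.
So the condition for constructive reflection is 2 n t = (m + ½) λ.
λ = 2 n t / (m + ½). The fifth-longest wavelength is m = 4: λ = 2 × 1.27 × 1080 / 4.50 = 610 nm.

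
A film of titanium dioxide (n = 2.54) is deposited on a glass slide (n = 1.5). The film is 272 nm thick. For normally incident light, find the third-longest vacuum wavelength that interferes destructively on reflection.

461 nm

Ray reflecting at the top interface goes from n = 1.0 toward n = 2.54: a half-wave phase shift.
At the lower boundary (n = 2.54 to n = 1.5) the reflected ray undergoes no phase shift.
The two reflections differ by half a wavelength.
With one net inversion, destructive interference in reflection requires 2 n t = m λ.
λ = 2 n t / m. The third-longest wavelength is m = 3: λ = 2 × 2.54 × 272 / 3.00 = 461 nm.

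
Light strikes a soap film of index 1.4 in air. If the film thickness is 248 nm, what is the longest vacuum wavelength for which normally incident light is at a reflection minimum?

694 nm

Top surface (1.0 → 1.4): reflection off a higher-index medium gives a half-wave phase shift.
Ray reflecting at the bottom interface goes from n = 1.4 toward n = 1.0: no phase shift.
Net: one phase inversion between the two reflected rays.
So the condition for destructive reflection is 2 n t = m λ.
λ = 2 n t / m. The longest wavelength is m = 1: λ = 2 × 1.4 × 248 / 1.00 = 694 nm.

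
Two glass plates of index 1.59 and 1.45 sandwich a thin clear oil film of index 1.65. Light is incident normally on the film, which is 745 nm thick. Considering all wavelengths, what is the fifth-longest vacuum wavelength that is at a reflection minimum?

492 nm

Top surface (1.59 → 1.65): reflection off a higher-index medium gives a half-wave phase shift.
Ray reflecting at the bottom interface goes from n = 1.65 toward n = 1.45: no phase shift.
Exactly one π shift → a net half-wave offset.
With one net inversion, destructive interference in reflection requires 2 n t = m λ.
λ = 2 n t / m. The fifth-longest wavelength is m = 5: λ = 2 × 1.65 × 745 / 5.00 = 492 nm.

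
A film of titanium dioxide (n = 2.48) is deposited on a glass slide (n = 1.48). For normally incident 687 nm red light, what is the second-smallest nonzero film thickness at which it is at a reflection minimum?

277 nm

Top surface (1.0 → 2.48): reflection off a higher-index medium gives a half-wave phase shift.
Ray reflecting at the bottom interface goes from n = 2.48 toward n = 1.48: no phase shift.
Exactly one π shift → a net half-wave offset.
For minimum reflection here: 2 n t = m λ.
The second-smallest nonzero thickness corresponds to m = 2: t = m λ / (2 n) = 2.00 × 687 / (2 × 2.48) = 277 nm.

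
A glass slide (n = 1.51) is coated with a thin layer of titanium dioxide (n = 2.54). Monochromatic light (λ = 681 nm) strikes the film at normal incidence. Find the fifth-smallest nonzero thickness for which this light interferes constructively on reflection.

Ray reflecting at the top interface goes from n = 1.0 toward n = 2.54: a half-wave phase shift.
Bottom surface (2.54 → 1.51): reflection off a lower-index medium gives no phase shift.
The two reflections differ by half a wavelength.
With one net inversion, constructive interference in reflection requires 2 n t = (m + ½) λ.
The fifth-smallest nonzero thickness corresponds to m = 4: t = (m + ½) λ / (2 n) = 4.50 × 681 / (2 × 2.54) = 603 nm.

603 nm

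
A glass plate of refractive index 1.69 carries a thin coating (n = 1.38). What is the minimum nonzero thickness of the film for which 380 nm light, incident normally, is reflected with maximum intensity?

Ray reflecting at the top interface goes from n = 1.0 toward n = 1.38: a half-wave phase shift.
At the lower boundary (n = 1.38 to n = 1.69) the reflected ray undergoes a half-wave phase shift.
Net: no relative phase inversion (both shifts match).
For strong reflection here: 2 n t = m λ.
Minimum nonzero at m = 1: t = λ / (2 n) = 380 / (2 × 1.38) = 138 nm.

138 nm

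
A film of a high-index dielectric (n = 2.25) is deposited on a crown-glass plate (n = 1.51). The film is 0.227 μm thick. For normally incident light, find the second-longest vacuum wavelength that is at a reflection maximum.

At the upper boundary (n = 1.0 to n = 2.25) the reflected ray undergoes a half-wave phase shift.
Bottom surface (2.25 → 1.51): reflection off a lower-index medium gives no phase shift.
The two reflections differ by half a wavelength.
With one net inversion, constructive interference in reflection requires 2 n t = (m + ½) λ.
λ = 2 n t / (m + ½). The second-longest wavelength is m = 1: λ = 2 × 2.25 × 227 / 1.50 = 681 nm.

681 nm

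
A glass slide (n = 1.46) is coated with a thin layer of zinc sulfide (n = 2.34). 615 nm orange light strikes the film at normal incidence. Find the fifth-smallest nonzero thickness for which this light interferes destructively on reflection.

657 nm

Ray reflecting at the top interface goes from n = 1.0 toward n = 2.34: a half-wave phase shift.
Bottom surface (2.34 → 1.46): reflection off a lower-index medium gives no phase shift.
Net: one phase inversion between the two reflected rays.
For minimum reflection here: 2 n t = m λ.
The fifth-smallest nonzero thickness corresponds to m = 5: t = m λ / (2 n) = 5.00 × 615 / (2 × 2.34) = 657 nm.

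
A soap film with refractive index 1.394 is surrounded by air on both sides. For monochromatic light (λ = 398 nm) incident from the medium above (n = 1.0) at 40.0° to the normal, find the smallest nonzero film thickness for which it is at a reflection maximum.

80.4 nm

Top surface (1.0 → 1.394): reflection off a higher-index medium gives a half-wave phase shift.
At the lower boundary (n = 1.394 to n = 1.0) the reflected ray undergoes no phase shift.
The two reflections differ by half a wavelength.
So the condition for constructive reflection is 2 n t cos θ_r = (m + ½) λ.
Snell's law: 1.0 sin 40.0° = 1.394 sin θ_r → sin θ_r = 0.461, cos θ_r = 0.887.
Minimum at m = 0: t = λ / (4 n cos θ_r) = 398 / (4 × 1.394 × 0.887) = 80.4 nm.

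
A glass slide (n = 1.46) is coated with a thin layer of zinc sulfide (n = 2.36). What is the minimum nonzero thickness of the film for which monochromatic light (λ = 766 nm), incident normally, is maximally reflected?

Ray reflecting at the top interface goes from n = 1.0 toward n = 2.36: a half-wave phase shift.
Ray reflecting at the bottom interface goes from n = 2.36 toward n = 1.46: no phase shift.
The two reflections differ by half a wavelength.
With one net inversion, constructive interference in reflection requires 2 n t = (m + ½) λ.
Minimum at m = 0: t = λ / (4 n) = 766 / (4 × 2.36) = 81.1 nm.

81.1 nm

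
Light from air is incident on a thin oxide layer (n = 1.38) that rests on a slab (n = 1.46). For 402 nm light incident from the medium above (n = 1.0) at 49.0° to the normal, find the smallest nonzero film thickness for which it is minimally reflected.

Ray reflecting at the top interface goes from n = 1.0 toward n = 1.38: a half-wave phase shift.
Bottom surface (1.38 → 1.46): reflection off a higher-index medium gives a half-wave phase shift.
Zero or two π shifts → no net half-wave offset.
So the condition for destructive reflection is 2 n t cos θ_r = (m + ½) λ.
Snell's law: 1.0 sin 49.0° = 1.38 sin θ_r → sin θ_r = 0.547, cos θ_r = 0.837.
Minimum at m = 0: t = λ / (4 n cos θ_r) = 402 / (4 × 1.38 × 0.837) = 87.0 nm.

87.0 nm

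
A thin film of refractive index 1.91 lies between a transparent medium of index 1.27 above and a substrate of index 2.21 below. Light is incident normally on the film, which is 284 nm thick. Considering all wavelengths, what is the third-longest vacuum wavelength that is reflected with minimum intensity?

Top surface (1.27 → 1.91): reflection off a higher-index medium gives a half-wave phase shift.
At the lower boundary (n = 1.91 to n = 2.21) the reflected ray undergoes a half-wave phase shift.
Zero or two π shifts → no net half-wave offset.
With no net inversion, destructive interference in reflection requires 2 n t = (m + ½) λ.
λ = 2 n t / (m + ½). The third-longest wavelength is m = 2: λ = 2 × 1.91 × 284 / 2.50 = 434 nm.

434 nm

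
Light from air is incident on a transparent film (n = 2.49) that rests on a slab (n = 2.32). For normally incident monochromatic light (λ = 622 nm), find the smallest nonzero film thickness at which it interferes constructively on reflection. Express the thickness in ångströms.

Top surface (1.0 → 2.49): reflection off a higher-index medium gives a half-wave phase shift.
Bottom surface (2.49 → 2.32): reflection off a lower-index medium gives no phase shift.
Net: one phase inversion between the two reflected rays.
So the condition for constructive reflection is 2 n t = (m + ½) λ.
Minimum at m = 0: t = λ / (4 n) = 622 / (4 × 2.49) = 62.4 nm.

624 Å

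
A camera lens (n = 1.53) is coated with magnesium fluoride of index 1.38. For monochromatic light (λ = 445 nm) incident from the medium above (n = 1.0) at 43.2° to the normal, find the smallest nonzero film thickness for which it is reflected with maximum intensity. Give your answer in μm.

0.186 μm

At the upper boundary (n = 1.0 to n = 1.38) the reflected ray undergoes a half-wave phase shift.
Ray reflecting at the bottom interface goes from n = 1.38 toward n = 1.53: a half-wave phase shift.
Net: no relative phase inversion (both shifts match).
For bright reflection here: 2 n t cos θ_r = m λ.
Snell's law: 1.0 sin 43.2° = 1.38 sin θ_r → sin θ_r = 0.496, cos θ_r = 0.868.
Minimum nonzero at m = 1: t = λ / (2 n cos θ_r) = 445 / (2 × 1.38 × 0.868) = 186 nm.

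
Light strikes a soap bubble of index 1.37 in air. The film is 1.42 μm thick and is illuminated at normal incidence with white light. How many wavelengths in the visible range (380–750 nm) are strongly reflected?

5

Top surface (1.0 → 1.37): reflection off a higher-index medium gives a half-wave phase shift.
Bottom surface (1.37 → 1.0): reflection off a lower-index medium gives no phase shift.
The two reflections differ by half a wavelength.
For bright reflection here: 2 n t = (m + ½) λ.
λ = 2 n t / (m + ½) = 3891 / (m + ½) nm.
m=4: 865 nm (IR); m=5: 707 nm (visible); m=6: 599 nm (visible); m=7: 519 nm (visible); m=8: 458 nm (visible); m=9: 410 nm (visible); m=10: 371 nm (UV).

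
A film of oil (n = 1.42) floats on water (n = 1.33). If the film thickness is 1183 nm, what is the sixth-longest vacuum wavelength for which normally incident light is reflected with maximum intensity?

611 nm

Top surface (1.0 → 1.42): reflection off a higher-index medium gives a half-wave phase shift.
Bottom surface (1.42 → 1.33): reflection off a lower-index medium gives no phase shift.
The two reflections differ by half a wavelength.
For maximum reflection here: 2 n t = (m + ½) λ.
λ = 2 n t / (m + ½). The sixth-longest wavelength is m = 5: λ = 2 × 1.42 × 1183 / 5.50 = 611 nm.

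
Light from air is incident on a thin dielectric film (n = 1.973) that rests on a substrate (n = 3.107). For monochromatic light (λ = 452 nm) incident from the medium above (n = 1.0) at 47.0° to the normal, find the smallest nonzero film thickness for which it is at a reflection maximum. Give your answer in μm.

Ray reflecting at the top interface goes from n = 1.0 toward n = 1.973: a half-wave phase shift.
Bottom surface (1.973 → 3.107): reflection off a higher-index medium gives a half-wave phase shift.
The two reflections carry the same phase change, so no net offset.
For strong reflection here: 2 n t cos θ_r = m λ.
Snell's law: 1.0 sin 47.0° = 1.973 sin θ_r → sin θ_r = 0.371, cos θ_r = 0.929.
Minimum nonzero at m = 1: t = λ / (2 n cos θ_r) = 452 / (2 × 1.973 × 0.929) = 123 nm.

0.123 μm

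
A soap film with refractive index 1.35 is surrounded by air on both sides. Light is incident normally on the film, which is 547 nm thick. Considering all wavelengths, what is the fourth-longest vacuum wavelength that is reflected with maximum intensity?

Top surface (1.0 → 1.35): reflection off a higher-index medium gives a half-wave phase shift.
At the lower boundary (n = 1.35 to n = 1.0) the reflected ray undergoes no phase shift.
The two reflections differ by half a wavelength.
With one net inversion, constructive interference in reflection requires 2 n t = (m + ½) λ.
λ = 2 n t / (m + ½). The fourth-longest wavelength is m = 3: λ = 2 × 1.35 × 547 / 3.50 = 422 nm.

422 nm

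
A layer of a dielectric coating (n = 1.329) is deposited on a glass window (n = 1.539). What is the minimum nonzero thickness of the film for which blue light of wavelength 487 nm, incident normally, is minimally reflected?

At the upper boundary (n = 1.0 to n = 1.329) the reflected ray undergoes a half-wave phase shift.
Bottom surface (1.329 → 1.539): reflection off a higher-index medium gives a half-wave phase shift.
Net: no relative phase inversion (both shifts match).
With no net inversion, destructive interference in reflection requires 2 n t = (m + ½) λ.
Minimum at m = 0: t = λ / (4 n) = 487 / (4 × 1.329) = 91.6 nm.

91.6 nm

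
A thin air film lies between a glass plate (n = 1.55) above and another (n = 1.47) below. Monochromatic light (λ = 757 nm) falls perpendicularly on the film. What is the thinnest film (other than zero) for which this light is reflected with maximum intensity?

Top surface (1.55 → 1.0): reflection off a lower-index medium gives no phase shift.
Bottom surface (1.0 → 1.47): reflection off a higher-index medium gives a half-wave phase shift.
The two reflections differ by half a wavelength.
With one net inversion, constructive interference in reflection requires 2 n t = (m + ½) λ.
Minimum at m = 0: t = λ / (4 n) = 757 / (4 × 1.0) = 189 nm.

189 nm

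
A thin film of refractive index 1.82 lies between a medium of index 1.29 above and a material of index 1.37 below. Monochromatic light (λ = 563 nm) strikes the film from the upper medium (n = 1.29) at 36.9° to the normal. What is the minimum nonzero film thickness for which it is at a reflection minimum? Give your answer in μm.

Top surface (1.29 → 1.82): reflection off a higher-index medium gives a half-wave phase shift.
Bottom surface (1.82 → 1.37): reflection off a lower-index medium gives no phase shift.
The two reflections differ by half a wavelength.
So the condition for destructive reflection is 2 n t cos θ_r = m λ.
Snell's law: 1.29 sin 36.9° = 1.82 sin θ_r → sin θ_r = 0.426, cos θ_r = 0.905.
Minimum nonzero at m = 1: t = λ / (2 n cos θ_r) = 563 / (2 × 1.82 × 0.905) = 171 nm.

0.171 μm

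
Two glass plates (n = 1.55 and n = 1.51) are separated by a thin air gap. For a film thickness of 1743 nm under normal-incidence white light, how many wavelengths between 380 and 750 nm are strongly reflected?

Ray reflecting at the top interface goes from n = 1.55 toward n = 1.0: no phase shift.
Ray reflecting at the bottom interface goes from n = 1.0 toward n = 1.51: a half-wave phase shift.
Net: one phase inversion between the two reflected rays.
With one net inversion, constructive interference in reflection requires 2 n t = (m + ½) λ.
λ = 2 n t / (m + ½) = 3486 / (m + ½) nm.
m=4: 775 nm (IR); m=5: 634 nm (visible); m=6: 536 nm (visible); m=7: 465 nm (visible); m=8: 410 nm (visible); m=9: 367 nm (UV).

4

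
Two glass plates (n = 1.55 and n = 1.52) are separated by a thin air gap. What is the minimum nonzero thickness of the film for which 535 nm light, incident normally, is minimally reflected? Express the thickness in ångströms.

Ray reflecting at the top interface goes from n = 1.55 toward n = 1.0: no phase shift.
Bottom surface (1.0 → 1.52): reflection off a higher-index medium gives a half-wave phase shift.
The two reflections differ by half a wavelength.
For weak reflection here: 2 n t = m λ.
Minimum nonzero at m = 1: t = λ / (2 n) = 535 / (2 × 1.0) = 268 nm.

2675 Å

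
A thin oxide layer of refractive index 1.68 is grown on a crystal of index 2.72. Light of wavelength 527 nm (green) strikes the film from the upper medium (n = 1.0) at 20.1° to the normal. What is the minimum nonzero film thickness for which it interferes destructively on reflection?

Ray reflecting at the top interface goes from n = 1.0 toward n = 1.68: a half-wave phase shift.
At the lower boundary (n = 1.68 to n = 2.72) the reflected ray undergoes a half-wave phase shift.
Zero or two π shifts → no net half-wave offset.
For weak reflection here: 2 n t cos θ_r = (m + ½) λ.
Snell's law: 1.0 sin 20.1° = 1.68 sin θ_r → sin θ_r = 0.205, cos θ_r = 0.979.
Minimum at m = 0: t = λ / (4 n cos θ_r) = 527 / (4 × 1.68 × 0.979) = 80.1 nm.

80.1 nm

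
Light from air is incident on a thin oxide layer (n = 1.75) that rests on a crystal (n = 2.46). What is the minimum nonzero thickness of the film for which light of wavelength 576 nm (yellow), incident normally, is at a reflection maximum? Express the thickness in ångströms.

1646 Å

Ray reflecting at the top interface goes from n = 1.0 toward n = 1.75: a half-wave phase shift.
Bottom surface (1.75 → 2.46): reflection off a higher-index medium gives a half-wave phase shift.
Zero or two π shifts → no net half-wave offset.
For maximum reflection here: 2 n t = m λ.
Minimum nonzero at m = 1: t = λ / (2 n) = 576 / (2 × 1.75) = 165 nm.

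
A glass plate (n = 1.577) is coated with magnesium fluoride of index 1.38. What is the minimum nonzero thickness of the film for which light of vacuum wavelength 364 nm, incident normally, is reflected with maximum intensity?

At the upper boundary (n = 1.0 to n = 1.38) the reflected ray undergoes a half-wave phase shift.
At the lower boundary (n = 1.38 to n = 1.577) the reflected ray undergoes a half-wave phase shift.
The two reflections carry the same phase change, so no net offset.
So the condition for constructive reflection is 2 n t = m λ.
Minimum nonzero at m = 1: t = λ / (2 n) = 364 / (2 × 1.38) = 132 nm.

132 nm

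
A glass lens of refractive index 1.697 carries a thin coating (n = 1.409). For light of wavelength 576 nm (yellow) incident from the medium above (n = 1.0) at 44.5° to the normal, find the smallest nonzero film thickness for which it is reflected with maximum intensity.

Ray reflecting at the top interface goes from n = 1.0 toward n = 1.409: a half-wave phase shift.
Bottom surface (1.409 → 1.697): reflection off a higher-index medium gives a half-wave phase shift.
The two reflections carry the same phase change, so no net offset.
For maximum reflection here: 2 n t cos θ_r = m λ.
Snell's law: 1.0 sin 44.5° = 1.409 sin θ_r → sin θ_r = 0.497, cos θ_r = 0.867.
Minimum nonzero at m = 1: t = λ / (2 n cos θ_r) = 576 / (2 × 1.409 × 0.867) = 236 nm.

236 nm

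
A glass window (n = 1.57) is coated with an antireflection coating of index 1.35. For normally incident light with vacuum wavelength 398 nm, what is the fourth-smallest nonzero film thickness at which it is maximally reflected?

At the upper boundary (n = 1.0 to n = 1.35) the reflected ray undergoes a half-wave phase shift.
Ray reflecting at the bottom interface goes from n = 1.35 toward n = 1.57: a half-wave phase shift.
Zero or two π shifts → no net half-wave offset.
So the condition for constructive reflection is 2 n t = m λ.
The fourth-smallest nonzero thickness corresponds to m = 4: t = m λ / (2 n) = 4.00 × 398 / (2 × 1.35) = 590 nm.

590 nm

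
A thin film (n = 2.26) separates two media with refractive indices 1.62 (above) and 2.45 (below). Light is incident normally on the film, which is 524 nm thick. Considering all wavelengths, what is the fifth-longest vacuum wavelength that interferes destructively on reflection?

Ray reflecting at the top interface goes from n = 1.62 toward n = 2.26: a half-wave phase shift.
Bottom surface (2.26 → 2.45): reflection off a higher-index medium gives a half-wave phase shift.
Zero or two π shifts → no net half-wave offset.
With no net inversion, destructive interference in reflection requires 2 n t = (m + ½) λ.
λ = 2 n t / (m + ½). The fifth-longest wavelength is m = 4: λ = 2 × 2.26 × 524 / 4.50 = 526 nm.

526 nm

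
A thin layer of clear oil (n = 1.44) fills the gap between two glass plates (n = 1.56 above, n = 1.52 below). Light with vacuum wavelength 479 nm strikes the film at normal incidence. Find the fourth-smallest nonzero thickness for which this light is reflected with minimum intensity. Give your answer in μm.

0.665 μm

Ray reflecting at the top interface goes from n = 1.56 toward n = 1.44: no phase shift.
Bottom surface (1.44 → 1.52): reflection off a higher-index medium gives a half-wave phase shift.
The two reflections differ by half a wavelength.
For minimum reflection here: 2 n t = m λ.
The fourth-smallest nonzero thickness corresponds to m = 4: t = m λ / (2 n) = 4.00 × 479 / (2 × 1.44) = 665 nm.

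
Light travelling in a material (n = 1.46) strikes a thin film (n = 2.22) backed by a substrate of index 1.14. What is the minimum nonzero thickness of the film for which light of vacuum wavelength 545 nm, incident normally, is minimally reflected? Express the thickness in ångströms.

1227 Å

At the upper boundary (n = 1.46 to n = 2.22) the reflected ray undergoes a half-wave phase shift.
Ray reflecting at the bottom interface goes from n = 2.22 toward n = 1.14: no phase shift.
Exactly one π shift → a net half-wave offset.
With one net inversion, destructive interference in reflection requires 2 n t = m λ.
Minimum nonzero at m = 1: t = λ / (2 n) = 545 / (2 × 2.22) = 123 nm.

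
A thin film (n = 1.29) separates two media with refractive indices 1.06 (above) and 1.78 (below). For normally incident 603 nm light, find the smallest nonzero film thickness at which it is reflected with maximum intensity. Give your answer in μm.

0.234 μm

At the upper boundary (n = 1.06 to n = 1.29) the reflected ray undergoes a half-wave phase shift.
Bottom surface (1.29 → 1.78): reflection off a higher-index medium gives a half-wave phase shift.
Zero or two π shifts → no net half-wave offset.
With no net inversion, constructive interference in reflection requires 2 n t = m λ.
Minimum nonzero at m = 1: t = λ / (2 n) = 603 / (2 × 1.29) = 234 nm.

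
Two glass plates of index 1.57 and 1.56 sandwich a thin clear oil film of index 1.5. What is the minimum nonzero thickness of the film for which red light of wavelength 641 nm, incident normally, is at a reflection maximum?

Ray reflecting at the top interface goes from n = 1.57 toward n = 1.5: no phase shift.
At the lower boundary (n = 1.5 to n = 1.56) the reflected ray undergoes a half-wave phase shift.
Exactly one π shift → a net half-wave offset.
For maximum reflection here: 2 n t = (m + ½) λ.
Minimum at m = 0: t = λ / (4 n) = 641 / (4 × 1.5) = 107 nm.

107 nm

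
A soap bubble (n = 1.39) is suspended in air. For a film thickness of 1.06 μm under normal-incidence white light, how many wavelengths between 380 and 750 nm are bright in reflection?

Ray reflecting at the top interface goes from n = 1.0 toward n = 1.39: a half-wave phase shift.
Bottom surface (1.39 → 1.0): reflection off a lower-index medium gives no phase shift.
Net: one phase inversion between the two reflected rays.
So the condition for constructive reflection is 2 n t = (m + ½) λ.
λ = 2 n t / (m + ½) = 2947 / (m + ½) nm.
m=3: 842 nm (IR); m=4: 655 nm (visible); m=5: 536 nm (visible); m=6: 453 nm (visible); m=7: 393 nm (visible); m=8: 347 nm (UV).

4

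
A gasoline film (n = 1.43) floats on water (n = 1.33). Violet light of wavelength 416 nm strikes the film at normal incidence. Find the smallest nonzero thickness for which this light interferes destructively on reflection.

145 nm

At the upper boundary (n = 1.0 to n = 1.43) the reflected ray undergoes a half-wave phase shift.
Bottom surface (1.43 → 1.33): reflection off a lower-index medium gives no phase shift.
Exactly one π shift → a net half-wave offset.
With one net inversion, destructive interference in reflection requires 2 n t = m λ.
The smallest nonzero thickness corresponds to m = 1: t = m λ / (2 n) = 1.00 × 416 / (2 × 1.43) = 145 nm.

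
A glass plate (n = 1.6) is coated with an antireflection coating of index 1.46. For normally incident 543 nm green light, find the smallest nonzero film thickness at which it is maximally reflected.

At the upper boundary (n = 1.0 to n = 1.46) the reflected ray undergoes a half-wave phase shift.
Bottom surface (1.46 → 1.6): reflection off a higher-index medium gives a half-wave phase shift.
Net: no relative phase inversion (both shifts match).
With no net inversion, constructive interference in reflection requires 2 n t = m λ.
Minimum nonzero at m = 1: t = λ / (2 n) = 543 / (2 × 1.46) = 186 nm.

186 nm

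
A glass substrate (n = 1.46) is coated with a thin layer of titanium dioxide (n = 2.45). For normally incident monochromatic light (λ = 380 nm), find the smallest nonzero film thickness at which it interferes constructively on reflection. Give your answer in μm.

Ray reflecting at the top interface goes from n = 1.0 toward n = 2.45: a half-wave phase shift.
Ray reflecting at the bottom interface goes from n = 2.45 toward n = 1.46: no phase shift.
Exactly one π shift → a net half-wave offset.
So the condition for constructive reflection is 2 n t = (m + ½) λ.
Minimum at m = 0: t = λ / (4 n) = 380 / (4 × 2.45) = 38.8 nm.

0.0388 μm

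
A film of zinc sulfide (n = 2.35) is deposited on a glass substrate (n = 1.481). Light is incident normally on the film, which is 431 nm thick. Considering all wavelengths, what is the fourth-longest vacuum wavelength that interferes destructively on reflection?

Ray reflecting at the top interface goes from n = 1.0 toward n = 2.35: a half-wave phase shift.
Bottom surface (2.35 → 1.481): reflection off a lower-index medium gives no phase shift.
Net: one phase inversion between the two reflected rays.
So the condition for destructive reflection is 2 n t = m λ.
λ = 2 n t / m. The fourth-longest wavelength is m = 4: λ = 2 × 2.35 × 431 / 4.00 = 506 nm.

506 nm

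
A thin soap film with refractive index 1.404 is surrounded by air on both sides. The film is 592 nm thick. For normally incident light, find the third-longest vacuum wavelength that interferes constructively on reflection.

Ray reflecting at the top interface goes from n = 1.0 toward n = 1.404: a half-wave phase shift.
At the lower boundary (n = 1.404 to n = 1.0) the reflected ray undergoes no phase shift.
The two reflections differ by half a wavelength.
With one net inversion, constructive interference in reflection requires 2 n t = (m + ½) λ.
λ = 2 n t / (m + ½). The third-longest wavelength is m = 2: λ = 2 × 1.404 × 592 / 2.50 = 665 nm.

665 nm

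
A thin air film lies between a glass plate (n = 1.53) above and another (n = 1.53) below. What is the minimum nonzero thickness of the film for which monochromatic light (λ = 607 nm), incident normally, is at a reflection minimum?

Ray reflecting at the top interface goes from n = 1.53 toward n = 1.0: no phase shift.
Ray reflecting at the bottom interface goes from n = 1.0 toward n = 1.53: a half-wave phase shift.
The two reflections differ by half a wavelength.
So the condition for destructive reflection is 2 n t = m λ.
Minimum nonzero at m = 1: t = λ / (2 n) = 607 / (2 × 1.0) = 304 nm.

304 nm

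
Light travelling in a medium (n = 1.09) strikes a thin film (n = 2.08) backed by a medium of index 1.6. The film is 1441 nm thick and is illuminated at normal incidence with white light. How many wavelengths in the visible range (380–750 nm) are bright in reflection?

8

Ray reflecting at the top interface goes from n = 1.09 toward n = 2.08: a half-wave phase shift.
Ray reflecting at the bottom interface goes from n = 2.08 toward n = 1.6: no phase shift.
Exactly one π shift → a net half-wave offset.
For bright reflection here: 2 n t = (m + ½) λ.
λ = 2 n t / (m + ½) = 5995 / (m + ½) nm.
m=7: 799 nm (IR); m=8: 705 nm (visible); m=9: 631 nm (visible); m=10: 571 nm (visible); m=11: 521 nm (visible); m=12: 480 nm (visible); m=13: 444 nm (visible); m=14: 413 nm (visible); m=15: 387 nm (visible); m=16: 363 nm (UV).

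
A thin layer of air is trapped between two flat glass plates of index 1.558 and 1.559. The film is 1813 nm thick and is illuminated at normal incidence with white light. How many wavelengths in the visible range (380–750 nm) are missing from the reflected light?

5

Top surface (1.558 → 1.0): reflection off a lower-index medium gives no phase shift.
Ray reflecting at the bottom interface goes from n = 1.0 toward n = 1.559: a half-wave phase shift.
The two reflections differ by half a wavelength.
With one net inversion, destructive interference in reflection requires 2 n t = m λ.
λ = 2 n t / m = 3626 / m nm.
m=4: 907 nm (IR); m=5: 725 nm (visible); m=6: 604 nm (visible); m=7: 518 nm (visible); m=8: 453 nm (visible); m=9: 403 nm (visible); m=10: 363 nm (UV).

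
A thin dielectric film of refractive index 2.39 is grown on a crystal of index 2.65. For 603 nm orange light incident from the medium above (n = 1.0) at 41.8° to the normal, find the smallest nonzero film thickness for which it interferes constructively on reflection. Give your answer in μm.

0.131 μm

Ray reflecting at the top interface goes from n = 1.0 toward n = 2.39: a half-wave phase shift.
Bottom surface (2.39 → 2.65): reflection off a higher-index medium gives a half-wave phase shift.
Zero or two π shifts → no net half-wave offset.
With no net inversion, constructive interference in reflection requires 2 n t cos θ_r = m λ.
Snell's law: 1.0 sin 41.8° = 2.39 sin θ_r → sin θ_r = 0.279, cos θ_r = 0.960.
Minimum nonzero at m = 1: t = λ / (2 n cos θ_r) = 603 / (2 × 2.39 × 0.960) = 131 nm.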